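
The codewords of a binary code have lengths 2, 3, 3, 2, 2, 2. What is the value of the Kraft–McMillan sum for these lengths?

1.25

With common denominator 2^3 = 8: Σ 2^(−ℓᵢ) = 2/8 + 1/8 + 1/8 + 2/8 + 2/8 + 2/8 = 10/8 = 1.25.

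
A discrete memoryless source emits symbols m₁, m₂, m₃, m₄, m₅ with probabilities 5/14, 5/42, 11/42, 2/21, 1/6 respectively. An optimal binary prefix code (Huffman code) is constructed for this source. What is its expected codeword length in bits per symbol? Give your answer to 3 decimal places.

2.214 bits/symbol

Repeatedly combine the two least-probable nodes; the expected code length is the sum of the merged weights.
merge 2/21 + 5/42 → 3/14
merge 1/6 + 3/14 → 8/21
merge 11/42 + 5/14 → 13/21
merge 8/21 + 13/21 → 1
L = 3/14 + 8/21 + 13/21 + 1 = 31/14 ≈ 2.214 bits/symbol.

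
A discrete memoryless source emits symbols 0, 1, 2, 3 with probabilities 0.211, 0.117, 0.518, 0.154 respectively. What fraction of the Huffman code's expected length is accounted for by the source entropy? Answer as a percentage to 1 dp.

99.4%

Entropy H = −Σ p log₂ p ≈ 1.7430 bits.
Huffman merges: 117/1000+77/500→271/1000; 211/1000+271/1000→241/500; 241/500+259/500→1. L = 1753/1000 ≈ 1.7530.
Efficiency = H/L = 1.7430/1.7530 = 99.4%.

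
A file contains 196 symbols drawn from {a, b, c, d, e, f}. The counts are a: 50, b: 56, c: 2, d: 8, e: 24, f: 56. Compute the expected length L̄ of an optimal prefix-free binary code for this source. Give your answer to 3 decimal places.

2.224 bits/symbol

Probabilities are the counts divided by 196.
Repeatedly combine the two least-probable nodes; the expected code length is the sum of the merged weights.
merge 1/98 + 2/49 → 5/98
merge 5/98 + 6/49 → 17/98
merge 17/98 + 25/98 → 3/7
merge 2/7 + 2/7 → 4/7
merge 3/7 + 4/7 → 1
L = 5/98 + 17/98 + 3/7 + 4/7 + 1 = 109/49 ≈ 2.224 bits/symbol.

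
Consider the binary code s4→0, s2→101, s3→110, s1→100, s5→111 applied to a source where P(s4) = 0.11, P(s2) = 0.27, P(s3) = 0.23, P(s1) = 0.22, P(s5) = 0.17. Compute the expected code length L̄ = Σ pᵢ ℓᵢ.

L̄ = Σ pᵢ·ℓᵢ = 0.11·1 + 0.27·3 + 0.23·3 + 0.22·3 + 0.17·3 = 2.78 bits/symbol.

2.78 bits/symbol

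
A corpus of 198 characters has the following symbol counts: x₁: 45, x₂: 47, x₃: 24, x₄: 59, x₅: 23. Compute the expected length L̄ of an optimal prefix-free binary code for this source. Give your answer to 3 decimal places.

2.237 bits/symbol

Probabilities are the counts divided by 198.
Repeatedly combine the two least-probable nodes; the expected code length is the sum of the merged weights.
merge 23/198 + 4/33 → 47/198
merge 5/22 + 47/198 → 46/99
merge 47/198 + 59/198 → 53/99
merge 46/99 + 53/99 → 1
L = 47/198 + 46/99 + 53/99 + 1 = 443/198 ≈ 2.237 bits/symbol.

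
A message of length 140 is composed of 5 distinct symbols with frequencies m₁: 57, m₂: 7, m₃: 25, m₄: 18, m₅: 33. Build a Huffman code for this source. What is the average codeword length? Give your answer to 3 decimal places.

Probabilities are the counts divided by 140.
Repeatedly combine the two least-probable nodes; the expected code length is the sum of the merged weights.
merge 1/20 + 9/70 → 5/28
merge 5/28 + 5/28 → 5/14
merge 33/140 + 5/14 → 83/140
merge 57/140 + 83/140 → 1
L = 5/28 + 5/14 + 83/140 + 1 = 149/70 ≈ 2.129 bits/symbol.

2.129 bits/symbol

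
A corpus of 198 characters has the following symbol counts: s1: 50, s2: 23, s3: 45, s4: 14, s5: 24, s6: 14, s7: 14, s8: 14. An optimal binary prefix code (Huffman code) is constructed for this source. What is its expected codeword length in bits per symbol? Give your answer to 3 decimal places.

Probabilities are the counts divided by 198.
Repeatedly combine the two least-probable nodes; the expected code length is the sum of the merged weights.
merge 7/99 + 7/99 → 14/99
merge 7/99 + 7/99 → 14/99
merge 23/198 + 4/33 → 47/198
merge 14/99 + 14/99 → 28/99
merge 5/22 + 47/198 → 46/99
merge 25/99 + 28/99 → 53/99
merge 46/99 + 53/99 → 1
L = 14/99 + 14/99 + 47/198 + 28/99 + 46/99 + 53/99 + 1 = 185/66 ≈ 2.803 bits/symbol.

2.803 bits/symbol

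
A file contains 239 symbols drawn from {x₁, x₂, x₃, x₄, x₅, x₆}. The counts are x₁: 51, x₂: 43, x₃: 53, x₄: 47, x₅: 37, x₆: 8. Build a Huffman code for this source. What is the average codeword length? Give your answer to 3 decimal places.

Probabilities are the counts divided by 239.
Repeatedly combine the two least-probable nodes; the expected code length is the sum of the merged weights.
merge 8/239 + 37/239 → 45/239
merge 43/239 + 45/239 → 88/239
merge 47/239 + 51/239 → 98/239
merge 53/239 + 88/239 → 141/239
merge 98/239 + 141/239 → 1
L = 45/239 + 88/239 + 98/239 + 141/239 + 1 = 611/239 ≈ 2.556 bits/symbol.

2.556 bits/symbol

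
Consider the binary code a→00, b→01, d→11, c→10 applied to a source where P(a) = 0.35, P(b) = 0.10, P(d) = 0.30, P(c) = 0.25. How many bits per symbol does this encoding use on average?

2 bits/symbol

L̄ = Σ pᵢ·ℓᵢ = 0.35·2 + 0.10·2 + 0.30·2 + 0.25·2 = 2 bits/symbol.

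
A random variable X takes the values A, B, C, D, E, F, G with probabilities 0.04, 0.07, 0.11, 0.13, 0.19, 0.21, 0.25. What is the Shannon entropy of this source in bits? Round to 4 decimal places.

H = −Σ pᵢ log₂ pᵢ.
−0.04·log₂(0.04) = 0.1858
−0.07·log₂(0.07) = 0.2686
−0.11·log₂(0.11) = 0.3503
−0.13·log₂(0.13) = 0.3826
−0.19·log₂(0.19) = 0.4552
−0.21·log₂(0.21) = 0.4728
−0.25·log₂(0.25) = 0.5000
Sum ≈ 2.6153 → 2.6153 bits.

2.6153 bits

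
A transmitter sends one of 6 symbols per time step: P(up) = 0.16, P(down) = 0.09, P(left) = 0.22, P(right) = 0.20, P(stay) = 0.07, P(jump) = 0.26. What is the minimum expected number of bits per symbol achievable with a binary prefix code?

Repeatedly combine the two least-probable nodes; the expected code length is the sum of the merged weights.
merge 7/100 + 9/100 → 4/25
merge 4/25 + 4/25 → 8/25
merge 1/5 + 11/50 → 21/50
merge 13/50 + 8/25 → 29/50
merge 21/50 + 29/50 → 1
L = 4/25 + 8/25 + 21/50 + 29/50 + 1 = 62/25 = 2.48 bits/symbol.

2.48 bits/symbol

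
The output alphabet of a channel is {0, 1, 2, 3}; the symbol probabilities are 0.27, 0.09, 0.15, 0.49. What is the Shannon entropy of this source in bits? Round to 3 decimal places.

H = −Σ pᵢ log₂ pᵢ.
−0.27·log₂(0.27) = 0.5100
−0.09·log₂(0.09) = 0.3127
−0.15·log₂(0.15) = 0.4105
−0.49·log₂(0.49) = 0.5043
Sum ≈ 1.7375 → 1.738 bits.

1.738 bits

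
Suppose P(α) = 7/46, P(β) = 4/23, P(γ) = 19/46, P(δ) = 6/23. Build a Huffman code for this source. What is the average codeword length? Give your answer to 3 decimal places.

Repeatedly combine the two least-probable nodes; the expected code length is the sum of the merged weights.
merge 7/46 + 4/23 → 15/46
merge 6/23 + 15/46 → 27/46
merge 19/46 + 27/46 → 1
L = 15/46 + 27/46 + 1 = 44/23 ≈ 1.913 bits/symbol.

1.913 bits/symbol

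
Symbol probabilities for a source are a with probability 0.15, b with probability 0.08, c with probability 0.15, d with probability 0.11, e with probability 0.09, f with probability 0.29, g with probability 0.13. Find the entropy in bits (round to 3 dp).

H = −Σ pᵢ log₂ pᵢ.
−0.15·log₂(0.15) = 0.4105
−0.08·log₂(0.08) = 0.2915
−0.15·log₂(0.15) = 0.4105
−0.11·log₂(0.11) = 0.3503
−0.09·log₂(0.09) = 0.3127
−0.29·log₂(0.29) = 0.5179
−0.13·log₂(0.13) = 0.3826
Sum ≈ 2.6761 → 2.676 bits.

2.676 bits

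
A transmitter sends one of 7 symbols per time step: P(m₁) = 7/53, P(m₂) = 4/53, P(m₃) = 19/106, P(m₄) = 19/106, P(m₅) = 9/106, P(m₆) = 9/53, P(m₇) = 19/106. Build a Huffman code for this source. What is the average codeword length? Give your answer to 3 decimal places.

2.802 bits/symbol

Repeatedly combine the two least-probable nodes; the expected code length is the sum of the merged weights.
merge 4/53 + 9/106 → 17/106
merge 7/53 + 17/106 → 31/106
merge 9/53 + 19/106 → 37/106
merge 19/106 + 19/106 → 19/53
merge 31/106 + 37/106 → 34/53
merge 19/53 + 34/53 → 1
L = 17/106 + 31/106 + 37/106 + 19/53 + 34/53 + 1 = 297/106 ≈ 2.802 bits/symbol.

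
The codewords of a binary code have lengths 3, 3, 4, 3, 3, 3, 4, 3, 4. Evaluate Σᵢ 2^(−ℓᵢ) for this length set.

0.9375

With common denominator 2^4 = 16: Σ 2^(−ℓᵢ) = 2/16 + 2/16 + 1/16 + 2/16 + 2/16 + 2/16 + 1/16 + 2/16 + 1/16 = 15/16 = 0.9375.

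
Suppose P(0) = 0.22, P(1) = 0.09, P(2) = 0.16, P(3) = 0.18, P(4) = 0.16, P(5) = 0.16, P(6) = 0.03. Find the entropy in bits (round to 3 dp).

H = −Σ pᵢ log₂ pᵢ.
−0.22·log₂(0.22) = 0.4806
−0.09·log₂(0.09) = 0.3127
−0.16·log₂(0.16) = 0.4230
−0.18·log₂(0.18) = 0.4453
−0.16·log₂(0.16) = 0.4230
−0.16·log₂(0.16) = 0.4230
−0.03·log₂(0.03) = 0.1518
Sum ≈ 2.6594 → 2.659 bits.

2.659 bits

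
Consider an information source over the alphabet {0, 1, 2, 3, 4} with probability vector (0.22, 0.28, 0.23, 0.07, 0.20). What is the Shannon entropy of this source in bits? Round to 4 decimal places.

H = −Σ pᵢ log₂ pᵢ.
−0.22·log₂(0.22) = 0.4806
−0.28·log₂(0.28) = 0.5142
−0.23·log₂(0.23) = 0.4877
−0.07·log₂(0.07) = 0.2686
−0.20·log₂(0.20) = 0.4644
Sum ≈ 2.2154 → 2.2154 bits.

2.2154 bits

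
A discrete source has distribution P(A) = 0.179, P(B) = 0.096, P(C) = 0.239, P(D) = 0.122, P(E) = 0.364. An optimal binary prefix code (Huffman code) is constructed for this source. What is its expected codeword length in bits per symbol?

2.218 bits/symbol

Repeatedly combine the two least-probable nodes; the expected code length is the sum of the merged weights.
merge 12/125 + 61/500 → 109/500
merge 179/1000 + 109/500 → 397/1000
merge 239/1000 + 91/250 → 603/1000
merge 397/1000 + 603/1000 → 1
L = 109/500 + 397/1000 + 603/1000 + 1 = 1109/500 = 2.218 bits/symbol.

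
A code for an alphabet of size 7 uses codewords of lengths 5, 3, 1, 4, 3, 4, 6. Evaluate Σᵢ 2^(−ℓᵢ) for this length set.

With common denominator 2^6 = 64: Σ 2^(−ℓᵢ) = 2/64 + 8/64 + 32/64 + 4/64 + 8/64 + 4/64 + 1/64 = 59/64 = 0.921875.

0.921875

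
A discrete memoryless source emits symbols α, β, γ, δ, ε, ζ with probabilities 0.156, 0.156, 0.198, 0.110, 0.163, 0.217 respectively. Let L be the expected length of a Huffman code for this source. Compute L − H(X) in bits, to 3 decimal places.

Entropy H = −Σ p log₂ p ≈ 2.5541 bits.
Huffman merges: 11/100+39/250→133/500; 39/250+163/1000→319/1000; 99/500+217/1000→83/200; 133/500+319/1000→117/200; 83/200+117/200→1. L = 517/200 ≈ 2.5850.
L − H = 2.5850 − 2.5541 = 0.031 bits.

0.031 bits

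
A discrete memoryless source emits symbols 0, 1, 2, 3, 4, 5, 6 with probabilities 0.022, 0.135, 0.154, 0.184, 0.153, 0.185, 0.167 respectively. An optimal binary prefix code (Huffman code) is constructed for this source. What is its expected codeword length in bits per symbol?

Repeatedly combine the two least-probable nodes; the expected code length is the sum of the merged weights.
merge 11/500 + 27/200 → 157/1000
merge 153/1000 + 77/500 → 307/1000
merge 157/1000 + 167/1000 → 81/250
merge 23/125 + 37/200 → 369/1000
merge 307/1000 + 81/250 → 631/1000
merge 369/1000 + 631/1000 → 1
L = 157/1000 + 307/1000 + 81/250 + 369/1000 + 631/1000 + 1 = 697/250 = 2.788 bits/symbol.

2.788 bits/symbol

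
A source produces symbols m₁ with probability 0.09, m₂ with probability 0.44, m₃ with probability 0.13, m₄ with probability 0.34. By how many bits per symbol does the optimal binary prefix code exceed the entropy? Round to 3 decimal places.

0.034 bits

Entropy H = −Σ p log₂ p ≈ 1.7456 bits.
Huffman merges: 9/100+13/100→11/50; 11/50+17/50→14/25; 11/25+14/25→1. L = 89/50 ≈ 1.7800.
L − H = 1.7800 − 1.7456 = 0.034 bits.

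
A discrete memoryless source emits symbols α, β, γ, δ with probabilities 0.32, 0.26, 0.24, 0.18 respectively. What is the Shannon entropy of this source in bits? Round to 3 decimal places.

1.971 bits

H = −Σ pᵢ log₂ pᵢ.
−0.32·log₂(0.32) = 0.5260
−0.26·log₂(0.26) = 0.5053
−0.24·log₂(0.24) = 0.4941
−0.18·log₂(0.18) = 0.4453
Sum ≈ 1.9708 → 1.971 bits.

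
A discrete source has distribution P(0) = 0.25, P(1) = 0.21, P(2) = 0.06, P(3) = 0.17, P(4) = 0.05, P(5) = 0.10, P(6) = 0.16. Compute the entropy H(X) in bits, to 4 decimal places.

H = −Σ pᵢ log₂ pᵢ.
−0.25·log₂(0.25) = 0.5000
−0.21·log₂(0.21) = 0.4728
−0.06·log₂(0.06) = 0.2435
−0.17·log₂(0.17) = 0.4346
−0.05·log₂(0.05) = 0.2161
−0.10·log₂(0.10) = 0.3322
−0.16·log₂(0.16) = 0.4230
Sum ≈ 2.6222 → 2.6222 bits.

2.6222 bits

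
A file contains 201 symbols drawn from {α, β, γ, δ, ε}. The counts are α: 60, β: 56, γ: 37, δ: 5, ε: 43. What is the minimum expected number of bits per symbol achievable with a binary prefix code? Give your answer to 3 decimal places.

2.209 bits/symbol

Probabilities are the counts divided by 201.
Repeatedly combine the two least-probable nodes; the expected code length is the sum of the merged weights.
merge 5/201 + 37/201 → 14/67
merge 14/67 + 43/201 → 85/201
merge 56/201 + 20/67 → 116/201
merge 85/201 + 116/201 → 1
L = 14/67 + 85/201 + 116/201 + 1 = 148/67 ≈ 2.209 bits/symbol.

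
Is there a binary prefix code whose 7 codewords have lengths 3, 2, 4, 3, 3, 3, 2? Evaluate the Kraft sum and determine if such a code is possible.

With common denominator 2^4 = 16: Σ 2^(−ℓᵢ) = 2/16 + 4/16 + 1/16 + 2/16 + 2/16 + 2/16 + 4/16 = 17/16 = 1.0625.
Kraft's inequality requires Σ ≤ 1; here Σ = 1.0625 > 1, so no such prefix code exists.

1.0625; no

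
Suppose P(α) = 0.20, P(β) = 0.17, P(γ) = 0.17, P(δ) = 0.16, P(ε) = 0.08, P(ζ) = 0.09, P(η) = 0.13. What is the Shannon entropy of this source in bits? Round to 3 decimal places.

H = −Σ pᵢ log₂ pᵢ.
−0.20·log₂(0.20) = 0.4644
−0.17·log₂(0.17) = 0.4346
−0.17·log₂(0.17) = 0.4346
−0.16·log₂(0.16) = 0.4230
−0.08·log₂(0.08) = 0.2915
−0.09·log₂(0.09) = 0.3127
−0.13·log₂(0.13) = 0.3826
Sum ≈ 2.7434 → 2.743 bits.

2.743 bits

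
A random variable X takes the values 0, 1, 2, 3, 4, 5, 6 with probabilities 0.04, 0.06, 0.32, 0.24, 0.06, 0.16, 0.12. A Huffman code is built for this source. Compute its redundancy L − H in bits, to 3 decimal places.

0.057 bits

Entropy H = −Σ p log₂ p ≈ 2.4831 bits.
Huffman merges: 1/25+3/50→1/10; 3/50+1/10→4/25; 3/25+4/25→7/25; 4/25+6/25→2/5; 7/25+8/25→3/5; 2/5+3/5→1. L = 127/50 ≈ 2.5400.
L − H = 2.5400 − 2.4831 = 0.057 bits.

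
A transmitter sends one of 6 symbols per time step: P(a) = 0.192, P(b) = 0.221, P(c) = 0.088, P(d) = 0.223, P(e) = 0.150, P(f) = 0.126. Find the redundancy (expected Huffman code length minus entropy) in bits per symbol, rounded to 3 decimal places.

0.039 bits

Entropy H = −Σ p log₂ p ≈ 2.5169 bits.
Huffman merges: 11/125+63/500→107/500; 3/20+24/125→171/500; 107/500+221/1000→87/200; 223/1000+171/500→113/200; 87/200+113/200→1. L = 639/250 ≈ 2.5560.
L − H = 2.5560 − 2.5169 = 0.039 bits.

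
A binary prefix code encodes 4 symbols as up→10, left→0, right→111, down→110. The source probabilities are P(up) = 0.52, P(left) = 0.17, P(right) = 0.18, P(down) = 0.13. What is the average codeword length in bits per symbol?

2.14 bits/symbol

L̄ = Σ pᵢ·ℓᵢ = 0.52·2 + 0.17·1 + 0.18·3 + 0.13·3 = 2.14 bits/symbol.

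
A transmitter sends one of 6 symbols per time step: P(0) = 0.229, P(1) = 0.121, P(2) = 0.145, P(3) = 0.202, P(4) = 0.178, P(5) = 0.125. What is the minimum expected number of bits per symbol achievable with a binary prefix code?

Repeatedly combine the two least-probable nodes; the expected code length is the sum of the merged weights.
merge 121/1000 + 1/8 → 123/500
merge 29/200 + 89/500 → 323/1000
merge 101/500 + 229/1000 → 431/1000
merge 123/500 + 323/1000 → 569/1000
merge 431/1000 + 569/1000 → 1
L = 123/500 + 323/1000 + 431/1000 + 569/1000 + 1 = 2569/1000 = 2.569 bits/symbol.

2.569 bits/symbol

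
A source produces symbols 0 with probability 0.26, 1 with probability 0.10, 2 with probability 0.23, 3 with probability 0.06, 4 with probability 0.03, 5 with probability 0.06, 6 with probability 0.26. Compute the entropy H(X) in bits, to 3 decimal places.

H = −Σ pᵢ log₂ pᵢ.
−0.26·log₂(0.26) = 0.5053
−0.10·log₂(0.10) = 0.3322
−0.23·log₂(0.23) = 0.4877
−0.06·log₂(0.06) = 0.2435
−0.03·log₂(0.03) = 0.1518
−0.06·log₂(0.06) = 0.2435
−0.26·log₂(0.26) = 0.5053
Sum ≈ 2.4693 → 2.469 bits.

2.469 bits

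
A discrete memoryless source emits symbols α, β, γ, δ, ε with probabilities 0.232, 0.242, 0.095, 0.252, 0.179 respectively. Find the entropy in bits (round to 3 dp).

2.252 bits

H = −Σ pᵢ log₂ pᵢ.
−0.232·log₂(0.232) = 0.4890
−0.242·log₂(0.242) = 0.4954
−0.095·log₂(0.095) = 0.3226
−0.252·log₂(0.252) = 0.5011
−0.179·log₂(0.179) = 0.4443
Sum ≈ 2.2524 → 2.252 bits.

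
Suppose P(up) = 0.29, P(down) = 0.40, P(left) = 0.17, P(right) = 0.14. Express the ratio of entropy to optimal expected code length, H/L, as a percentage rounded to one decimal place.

Entropy H = −Σ p log₂ p ≈ 1.8784 bits.
Huffman merges: 7/50+17/100→31/100; 29/100+31/100→3/5; 2/5+3/5→1. L = 191/100 ≈ 1.9100.
Efficiency = H/L = 1.8784/1.9100 = 98.3%.

98.3%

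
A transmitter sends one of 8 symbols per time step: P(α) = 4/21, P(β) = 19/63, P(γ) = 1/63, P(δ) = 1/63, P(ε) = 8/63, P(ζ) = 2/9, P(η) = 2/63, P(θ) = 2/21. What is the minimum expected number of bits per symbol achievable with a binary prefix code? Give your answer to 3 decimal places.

Repeatedly combine the two least-probable nodes; the expected code length is the sum of the merged weights.
merge 1/63 + 1/63 → 2/63
merge 2/63 + 2/63 → 4/63
merge 4/63 + 2/21 → 10/63
merge 8/63 + 10/63 → 2/7
merge 4/21 + 2/9 → 26/63
merge 2/7 + 19/63 → 37/63
merge 26/63 + 37/63 → 1
L = 2/63 + 4/63 + 10/63 + 2/7 + 26/63 + 37/63 + 1 = 160/63 ≈ 2.540 bits/symbol.

2.540 bits/symbol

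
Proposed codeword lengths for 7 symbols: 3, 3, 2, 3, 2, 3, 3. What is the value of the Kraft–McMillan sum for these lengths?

With common denominator 2^3 = 8: Σ 2^(−ℓᵢ) = 1/8 + 1/8 + 2/8 + 1/8 + 2/8 + 1/8 + 1/8 = 9/8 = 1.125.

1.125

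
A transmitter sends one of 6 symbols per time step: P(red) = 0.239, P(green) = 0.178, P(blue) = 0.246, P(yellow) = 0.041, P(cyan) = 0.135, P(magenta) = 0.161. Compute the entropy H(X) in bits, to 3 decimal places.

2.438 bits

H = −Σ pᵢ log₂ pᵢ.
−0.239·log₂(0.239) = 0.4935
−0.178·log₂(0.178) = 0.4432
−0.246·log₂(0.246) = 0.4977
−0.041·log₂(0.041) = 0.1889
−0.135·log₂(0.135) = 0.3900
−0.161·log₂(0.161) = 0.4242
Sum ≈ 2.4376 → 2.438 bits.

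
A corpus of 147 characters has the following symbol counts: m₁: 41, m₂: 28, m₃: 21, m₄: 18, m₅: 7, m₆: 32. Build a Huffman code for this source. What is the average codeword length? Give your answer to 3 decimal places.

Probabilities are the counts divided by 147.
Repeatedly combine the two least-probable nodes; the expected code length is the sum of the merged weights.
merge 1/21 + 6/49 → 25/147
merge 1/7 + 25/147 → 46/147
merge 4/21 + 32/147 → 20/49
merge 41/147 + 46/147 → 29/49
merge 20/49 + 29/49 → 1
L = 25/147 + 46/147 + 20/49 + 29/49 + 1 = 365/147 ≈ 2.483 bits/symbol.

2.483 bits/symbol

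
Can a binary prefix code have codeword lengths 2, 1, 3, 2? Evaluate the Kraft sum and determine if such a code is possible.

1.125; no

With common denominator 2^3 = 8: Σ 2^(−ℓᵢ) = 2/8 + 4/8 + 1/8 + 2/8 = 9/8 = 1.125.
Kraft's inequality requires Σ ≤ 1; here Σ = 1.125 > 1, so no such prefix code exists.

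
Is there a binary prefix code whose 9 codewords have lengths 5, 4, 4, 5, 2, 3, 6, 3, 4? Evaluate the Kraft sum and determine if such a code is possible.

0.765625; yes

With common denominator 2^6 = 64: Σ 2^(−ℓᵢ) = 2/64 + 4/64 + 4/64 + 2/64 + 16/64 + 8/64 + 1/64 + 8/64 + 4/64 = 49/64 = 0.765625.
Kraft's inequality requires Σ ≤ 1; here Σ = 0.765625 ≤ 1, so such a prefix code exists.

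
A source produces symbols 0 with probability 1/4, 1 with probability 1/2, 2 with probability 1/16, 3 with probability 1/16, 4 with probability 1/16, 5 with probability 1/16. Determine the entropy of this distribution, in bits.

Each probability is a power of 1/2, so log₂(1/p) is an integer.
H = Σ p·log₂(1/p) = 1/4·2 + 1/2·1 + 1/16·4 + 1/16·4 + 1/16·4 + 1/16·4 = 2 bits.

2 bits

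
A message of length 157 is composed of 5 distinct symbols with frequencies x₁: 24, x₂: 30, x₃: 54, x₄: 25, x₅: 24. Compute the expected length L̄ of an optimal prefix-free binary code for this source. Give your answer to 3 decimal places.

2.306 bits/symbol

Probabilities are the counts divided by 157.
Repeatedly combine the two least-probable nodes; the expected code length is the sum of the merged weights.
merge 24/157 + 24/157 → 48/157
merge 25/157 + 30/157 → 55/157
merge 48/157 + 54/157 → 102/157
merge 55/157 + 102/157 → 1
L = 48/157 + 55/157 + 102/157 + 1 = 362/157 ≈ 2.306 bits/symbol.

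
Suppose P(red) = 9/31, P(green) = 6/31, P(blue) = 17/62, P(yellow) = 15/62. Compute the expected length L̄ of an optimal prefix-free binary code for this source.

Repeatedly combine the two least-probable nodes; the expected code length is the sum of the merged weights.
merge 6/31 + 15/62 → 27/62
merge 17/62 + 9/31 → 35/62
merge 27/62 + 35/62 → 1
L = 27/62 + 35/62 + 1 = 2 bits/symbol.

2 bits/symbol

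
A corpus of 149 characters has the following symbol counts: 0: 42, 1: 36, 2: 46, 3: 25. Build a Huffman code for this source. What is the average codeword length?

Probabilities are the counts divided by 149.
Repeatedly combine the two least-probable nodes; the expected code length is the sum of the merged weights.
merge 25/149 + 36/149 → 61/149
merge 42/149 + 46/149 → 88/149
merge 61/149 + 88/149 → 1
L = 61/149 + 88/149 + 1 = 2 bits/symbol.

2 bits/symbol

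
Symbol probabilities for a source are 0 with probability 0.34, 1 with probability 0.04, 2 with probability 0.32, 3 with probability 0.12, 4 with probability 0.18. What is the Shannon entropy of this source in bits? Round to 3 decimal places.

2.053 bits

H = −Σ pᵢ log₂ pᵢ.
−0.34·log₂(0.34) = 0.5292
−0.04·log₂(0.04) = 0.1858
−0.32·log₂(0.32) = 0.5260
−0.12·log₂(0.12) = 0.3671
−0.18·log₂(0.18) = 0.4453
Sum ≈ 2.0533 → 2.053 bits.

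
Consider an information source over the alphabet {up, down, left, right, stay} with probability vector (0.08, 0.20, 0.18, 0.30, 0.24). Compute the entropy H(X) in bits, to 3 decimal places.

2.216 bits

H = −Σ pᵢ log₂ pᵢ.
−0.08·log₂(0.08) = 0.2915
−0.20·log₂(0.20) = 0.4644
−0.18·log₂(0.18) = 0.4453
−0.30·log₂(0.30) = 0.5211
−0.24·log₂(0.24) = 0.4941
Sum ≈ 2.2164 → 2.216 bits.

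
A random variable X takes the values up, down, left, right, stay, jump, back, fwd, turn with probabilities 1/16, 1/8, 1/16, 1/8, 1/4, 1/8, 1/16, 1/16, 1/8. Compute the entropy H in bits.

3 bits

Each probability is a power of 1/2, so log₂(1/p) is an integer.
H = Σ p·log₂(1/p) = 1/16·4 + 1/8·3 + 1/16·4 + 1/8·3 + 1/4·2 + 1/8·3 + 1/16·4 + 1/16·4 + 1/8·3 = 3 bits.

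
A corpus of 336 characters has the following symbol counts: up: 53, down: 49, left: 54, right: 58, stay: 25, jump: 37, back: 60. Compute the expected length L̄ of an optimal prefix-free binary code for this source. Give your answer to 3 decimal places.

Probabilities are the counts divided by 336.
Repeatedly combine the two least-probable nodes; the expected code length is the sum of the merged weights.
merge 25/336 + 37/336 → 31/168
merge 7/48 + 53/336 → 17/56
merge 9/56 + 29/168 → 1/3
merge 5/28 + 31/168 → 61/168
merge 17/56 + 1/3 → 107/168
merge 61/168 + 107/168 → 1
L = 31/168 + 17/56 + 1/3 + 61/168 + 107/168 + 1 = 79/28 ≈ 2.821 bits/symbol.

2.821 bits/symbol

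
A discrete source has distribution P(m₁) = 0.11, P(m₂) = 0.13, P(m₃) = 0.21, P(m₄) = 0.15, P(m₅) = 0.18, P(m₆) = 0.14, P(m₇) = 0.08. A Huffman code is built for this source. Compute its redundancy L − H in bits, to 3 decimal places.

0.040 bits

Entropy H = −Σ p log₂ p ≈ 2.7502 bits.
Huffman merges: 2/25+11/100→19/100; 13/100+7/50→27/100; 3/20+9/50→33/100; 19/100+21/100→2/5; 27/100+33/100→3/5; 2/5+3/5→1. L = 279/100 ≈ 2.7900.
L − H = 2.7900 − 2.7502 = 0.040 bits.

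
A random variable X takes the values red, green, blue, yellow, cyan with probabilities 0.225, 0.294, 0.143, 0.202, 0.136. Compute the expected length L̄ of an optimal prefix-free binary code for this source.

2.279 bits/symbol

Repeatedly combine the two least-probable nodes; the expected code length is the sum of the merged weights.
merge 17/125 + 143/1000 → 279/1000
merge 101/500 + 9/40 → 427/1000
merge 279/1000 + 147/500 → 573/1000
merge 427/1000 + 573/1000 → 1
L = 279/1000 + 427/1000 + 573/1000 + 1 = 2279/1000 = 2.279 bits/symbol.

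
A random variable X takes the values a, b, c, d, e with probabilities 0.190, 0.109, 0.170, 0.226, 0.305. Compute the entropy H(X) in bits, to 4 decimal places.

H = −Σ pᵢ log₂ pᵢ.
−0.190·log₂(0.190) = 0.4552
−0.109·log₂(0.109) = 0.3485
−0.170·log₂(0.170) = 0.4346
−0.226·log₂(0.226) = 0.4849
−0.305·log₂(0.305) = 0.5225
Sum ≈ 2.2458 → 2.2458 bits.

2.2458 bits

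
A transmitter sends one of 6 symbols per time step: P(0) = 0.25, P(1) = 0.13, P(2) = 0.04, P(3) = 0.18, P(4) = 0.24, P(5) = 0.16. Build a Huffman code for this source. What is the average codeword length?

2.5 bits/symbol

Repeatedly combine the two least-probable nodes; the expected code length is the sum of the merged weights.
merge 1/25 + 13/100 → 17/100
merge 4/25 + 17/100 → 33/100
merge 9/50 + 6/25 → 21/50
merge 1/4 + 33/100 → 29/50
merge 21/50 + 29/50 → 1
L = 17/100 + 33/100 + 21/50 + 29/50 + 1 = 5/2 = 2.5 bits/symbol.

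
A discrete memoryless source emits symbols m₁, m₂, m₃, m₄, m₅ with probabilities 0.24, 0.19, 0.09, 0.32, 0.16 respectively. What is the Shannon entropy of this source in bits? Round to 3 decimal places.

2.211 bits

H = −Σ pᵢ log₂ pᵢ.
−0.24·log₂(0.24) = 0.4941
−0.19·log₂(0.19) = 0.4552
−0.09·log₂(0.09) = 0.3127
−0.32·log₂(0.32) = 0.5260
−0.16·log₂(0.16) = 0.4230
Sum ≈ 2.2111 → 2.211 bits.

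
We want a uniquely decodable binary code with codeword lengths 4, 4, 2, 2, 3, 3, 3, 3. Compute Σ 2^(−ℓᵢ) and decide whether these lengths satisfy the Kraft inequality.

1.125; no

With common denominator 2^4 = 16: Σ 2^(−ℓᵢ) = 1/16 + 1/16 + 4/16 + 4/16 + 2/16 + 2/16 + 2/16 + 2/16 = 18/16 = 1.125.
Kraft's inequality requires Σ ≤ 1; here Σ = 1.125 > 1, so no such prefix code exists.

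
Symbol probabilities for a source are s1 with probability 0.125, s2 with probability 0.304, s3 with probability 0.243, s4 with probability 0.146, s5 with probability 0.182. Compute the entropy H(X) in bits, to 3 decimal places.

2.246 bits

H = −Σ pᵢ log₂ pᵢ.
−0.125·log₂(0.125) = 0.3750
−0.304·log₂(0.304) = 0.5222
−0.243·log₂(0.243) = 0.4960
−0.146·log₂(0.146) = 0.4053
−0.182·log₂(0.182) = 0.4474
Sum ≈ 2.2458 → 2.246 bits.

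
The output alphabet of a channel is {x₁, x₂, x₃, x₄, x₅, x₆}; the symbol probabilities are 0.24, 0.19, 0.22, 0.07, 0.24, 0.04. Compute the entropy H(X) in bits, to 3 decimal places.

2.378 bits

H = −Σ pᵢ log₂ pᵢ.
−0.24·log₂(0.24) = 0.4941
−0.19·log₂(0.19) = 0.4552
−0.22·log₂(0.22) = 0.4806
−0.07·log₂(0.07) = 0.2686
−0.24·log₂(0.24) = 0.4941
−0.04·log₂(0.04) = 0.1858
Sum ≈ 2.3784 → 2.378 bits.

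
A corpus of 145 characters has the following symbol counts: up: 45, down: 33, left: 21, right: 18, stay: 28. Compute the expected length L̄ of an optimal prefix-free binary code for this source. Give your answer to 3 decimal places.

Probabilities are the counts divided by 145.
Repeatedly combine the two least-probable nodes; the expected code length is the sum of the merged weights.
merge 18/145 + 21/145 → 39/145
merge 28/145 + 33/145 → 61/145
merge 39/145 + 9/29 → 84/145
merge 61/145 + 84/145 → 1
L = 39/145 + 61/145 + 84/145 + 1 = 329/145 ≈ 2.269 bits/symbol.

2.269 bits/symbol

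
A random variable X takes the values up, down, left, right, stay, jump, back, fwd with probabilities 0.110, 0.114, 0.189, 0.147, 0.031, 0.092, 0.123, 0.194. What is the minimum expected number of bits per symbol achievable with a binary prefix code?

Repeatedly combine the two least-probable nodes; the expected code length is the sum of the merged weights.
merge 31/1000 + 23/250 → 123/1000
merge 11/100 + 57/500 → 28/125
merge 123/1000 + 123/1000 → 123/500
merge 147/1000 + 189/1000 → 42/125
merge 97/500 + 28/125 → 209/500
merge 123/500 + 42/125 → 291/500
merge 209/500 + 291/500 → 1
L = 123/1000 + 28/125 + 123/500 + 42/125 + 209/500 + 291/500 + 1 = 2929/1000 = 2.929 bits/symbol.

2.929 bits/symbol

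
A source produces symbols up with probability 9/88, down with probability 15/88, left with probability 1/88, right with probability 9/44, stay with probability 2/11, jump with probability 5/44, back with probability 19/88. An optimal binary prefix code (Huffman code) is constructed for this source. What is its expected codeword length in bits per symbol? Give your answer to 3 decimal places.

2.693 bits/symbol

Repeatedly combine the two least-probable nodes; the expected code length is the sum of the merged weights.
merge 1/88 + 9/88 → 5/44
merge 5/44 + 5/44 → 5/22
merge 15/88 + 2/11 → 31/88
merge 9/44 + 19/88 → 37/88
merge 5/22 + 31/88 → 51/88
merge 37/88 + 51/88 → 1
L = 5/44 + 5/22 + 31/88 + 37/88 + 51/88 + 1 = 237/88 ≈ 2.693 bits/symbol.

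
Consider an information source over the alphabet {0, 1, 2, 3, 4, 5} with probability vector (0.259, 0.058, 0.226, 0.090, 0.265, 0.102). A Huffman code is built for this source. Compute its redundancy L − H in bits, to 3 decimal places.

Entropy H = −Σ p log₂ p ≈ 2.3842 bits.
Huffman merges: 29/500+9/100→37/250; 51/500+37/250→1/4; 113/500+1/4→119/250; 259/1000+53/200→131/250; 119/250+131/250→1. L = 1199/500 ≈ 2.3980.
L − H = 2.3980 − 2.3842 = 0.014 bits.

0.014 bits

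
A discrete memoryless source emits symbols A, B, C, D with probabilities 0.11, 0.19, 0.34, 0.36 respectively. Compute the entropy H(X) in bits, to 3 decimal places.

1.865 bits

H = −Σ pᵢ log₂ pᵢ.
−0.11·log₂(0.11) = 0.3503
−0.19·log₂(0.19) = 0.4552
−0.34·log₂(0.34) = 0.5292
−0.36·log₂(0.36) = 0.5306
Sum ≈ 1.8653 → 1.865 bits.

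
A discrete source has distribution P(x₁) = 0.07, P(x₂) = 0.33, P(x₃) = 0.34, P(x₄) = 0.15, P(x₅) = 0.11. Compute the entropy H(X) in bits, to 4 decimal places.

H = −Σ pᵢ log₂ pᵢ.
−0.07·log₂(0.07) = 0.2686
−0.33·log₂(0.33) = 0.5278
−0.34·log₂(0.34) = 0.5292
−0.15·log₂(0.15) = 0.4105
−0.11·log₂(0.11) = 0.3503
Sum ≈ 2.0864 → 2.0864 bits.

2.0864 bits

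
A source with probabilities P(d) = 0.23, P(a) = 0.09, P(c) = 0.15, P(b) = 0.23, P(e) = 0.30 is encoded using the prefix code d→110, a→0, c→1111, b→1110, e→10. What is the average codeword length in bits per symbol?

L̄ = Σ pᵢ·ℓᵢ = 0.23·3 + 0.09·1 + 0.15·4 + 0.23·4 + 0.30·2 = 2.9 bits/symbol.

2.9 bits/symbol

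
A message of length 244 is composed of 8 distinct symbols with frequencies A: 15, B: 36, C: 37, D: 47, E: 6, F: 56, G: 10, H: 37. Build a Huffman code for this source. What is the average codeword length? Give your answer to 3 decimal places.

Probabilities are the counts divided by 244.
Repeatedly combine the two least-probable nodes; the expected code length is the sum of the merged weights.
merge 3/122 + 5/122 → 4/61
merge 15/244 + 4/61 → 31/244
merge 31/244 + 9/61 → 67/244
merge 37/244 + 37/244 → 37/122
merge 47/244 + 14/61 → 103/244
merge 67/244 + 37/122 → 141/244
merge 103/244 + 141/244 → 1
L = 4/61 + 31/244 + 67/244 + 37/122 + 103/244 + 141/244 + 1 = 169/61 ≈ 2.770 bits/symbol.

2.770 bits/symbol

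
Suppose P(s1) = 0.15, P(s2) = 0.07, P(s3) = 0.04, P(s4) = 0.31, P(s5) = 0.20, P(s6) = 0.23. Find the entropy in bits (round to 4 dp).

H = −Σ pᵢ log₂ pᵢ.
−0.15·log₂(0.15) = 0.4105
−0.07·log₂(0.07) = 0.2686
−0.04·log₂(0.04) = 0.1858
−0.31·log₂(0.31) = 0.5238
−0.20·log₂(0.20) = 0.4644
−0.23·log₂(0.23) = 0.4877
Sum ≈ 2.3407 → 2.3407 bits.

2.3407 bits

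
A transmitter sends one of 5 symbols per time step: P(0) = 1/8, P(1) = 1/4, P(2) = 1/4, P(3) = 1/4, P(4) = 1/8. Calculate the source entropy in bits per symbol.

2.25 bits

Each probability is a power of 1/2, so log₂(1/p) is an integer.
H = Σ p·log₂(1/p) = 1/8·3 + 1/4·2 + 1/4·2 + 1/4·2 + 1/8·3 = 2.25 bits.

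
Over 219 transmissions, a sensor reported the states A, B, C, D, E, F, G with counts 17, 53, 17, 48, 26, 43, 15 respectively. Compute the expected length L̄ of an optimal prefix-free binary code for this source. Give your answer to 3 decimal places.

Probabilities are the counts divided by 219.
Repeatedly combine the two least-probable nodes; the expected code length is the sum of the merged weights.
merge 5/73 + 17/219 → 32/219
merge 17/219 + 26/219 → 43/219
merge 32/219 + 43/219 → 25/73
merge 43/219 + 16/73 → 91/219
merge 53/219 + 25/73 → 128/219
merge 91/219 + 128/219 → 1
L = 32/219 + 43/219 + 25/73 + 91/219 + 128/219 + 1 = 196/73 ≈ 2.685 bits/symbol.

2.685 bits/symbol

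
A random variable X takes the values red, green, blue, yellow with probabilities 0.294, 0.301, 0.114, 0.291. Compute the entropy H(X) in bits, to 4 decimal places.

H = −Σ pᵢ log₂ pᵢ.
−0.294·log₂(0.294) = 0.5192
−0.301·log₂(0.301) = 0.5214
−0.114·log₂(0.114) = 0.3571
−0.291·log₂(0.291) = 0.5182
Sum ≈ 1.9160 → 1.9160 bits.

1.9160 bits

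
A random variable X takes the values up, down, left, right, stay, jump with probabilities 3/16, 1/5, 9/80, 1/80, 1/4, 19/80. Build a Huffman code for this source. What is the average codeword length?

2.4375 bits/symbol

Repeatedly combine the two least-probable nodes; the expected code length is the sum of the merged weights.
merge 1/80 + 9/80 → 1/8
merge 1/8 + 3/16 → 5/16
merge 1/5 + 19/80 → 7/16
merge 1/4 + 5/16 → 9/16
merge 7/16 + 9/16 → 1
L = 1/8 + 5/16 + 7/16 + 9/16 + 1 = 39/16 = 2.4375 bits/symbol.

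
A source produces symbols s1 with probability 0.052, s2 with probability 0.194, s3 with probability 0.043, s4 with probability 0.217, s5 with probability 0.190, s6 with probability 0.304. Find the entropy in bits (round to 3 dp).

2.332 bits

H = −Σ pᵢ log₂ pᵢ.
−0.052·log₂(0.052) = 0.2218
−0.194·log₂(0.194) = 0.4590
−0.043·log₂(0.043) = 0.1952
−0.217·log₂(0.217) = 0.4783
−0.190·log₂(0.190) = 0.4552
−0.304·log₂(0.304) = 0.5222
Sum ≈ 2.3317 → 2.332 bits.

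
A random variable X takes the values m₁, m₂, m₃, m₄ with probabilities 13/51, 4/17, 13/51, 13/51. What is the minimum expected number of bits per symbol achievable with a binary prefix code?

Repeatedly combine the two least-probable nodes; the expected code length is the sum of the merged weights.
merge 4/17 + 13/51 → 25/51
merge 13/51 + 13/51 → 26/51
merge 25/51 + 26/51 → 1
L = 25/51 + 26/51 + 1 = 2 bits/symbol.

2 bits/symbol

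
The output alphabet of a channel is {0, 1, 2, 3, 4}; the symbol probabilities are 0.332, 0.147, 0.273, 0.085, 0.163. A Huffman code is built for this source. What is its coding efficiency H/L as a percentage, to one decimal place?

Entropy H = −Σ p log₂ p ≈ 2.1750 bits.
Huffman merges: 17/200+147/1000→29/125; 163/1000+29/125→79/200; 273/1000+83/250→121/200; 79/200+121/200→1. L = 279/125 ≈ 2.2320.
Efficiency = H/L = 2.1750/2.2320 = 97.4%.

97.4%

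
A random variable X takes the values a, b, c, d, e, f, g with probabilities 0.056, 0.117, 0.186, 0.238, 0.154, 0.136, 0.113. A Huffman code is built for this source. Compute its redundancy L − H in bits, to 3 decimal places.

0.043 bits

Entropy H = −Σ p log₂ p ≈ 2.7018 bits.
Huffman merges: 7/125+113/1000→169/1000; 117/1000+17/125→253/1000; 77/500+169/1000→323/1000; 93/500+119/500→53/125; 253/1000+323/1000→72/125; 53/125+72/125→1. L = 549/200 ≈ 2.7450.
L − H = 2.7450 − 2.7018 = 0.043 bits.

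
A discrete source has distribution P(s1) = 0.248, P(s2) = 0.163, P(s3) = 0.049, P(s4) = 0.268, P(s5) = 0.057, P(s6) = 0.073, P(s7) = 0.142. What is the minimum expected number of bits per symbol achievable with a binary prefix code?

Repeatedly combine the two least-probable nodes; the expected code length is the sum of the merged weights.
merge 49/1000 + 57/1000 → 53/500
merge 73/1000 + 53/500 → 179/1000
merge 71/500 + 163/1000 → 61/200
merge 179/1000 + 31/125 → 427/1000
merge 67/250 + 61/200 → 573/1000
merge 427/1000 + 573/1000 → 1
L = 53/500 + 179/1000 + 61/200 + 427/1000 + 573/1000 + 1 = 259/100 = 2.59 bits/symbol.

2.59 bits/symbol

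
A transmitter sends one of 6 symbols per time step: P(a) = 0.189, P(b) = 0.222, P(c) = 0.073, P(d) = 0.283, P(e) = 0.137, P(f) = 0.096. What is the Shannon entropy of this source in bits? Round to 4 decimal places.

H = −Σ pᵢ log₂ pᵢ.
−0.189·log₂(0.189) = 0.4543
−0.222·log₂(0.222) = 0.4820
−0.073·log₂(0.073) = 0.2756
−0.283·log₂(0.283) = 0.5154
−0.137·log₂(0.137) = 0.3929
−0.096·log₂(0.096) = 0.3246
Sum ≈ 2.4448 → 2.4448 bits.

2.4448 bits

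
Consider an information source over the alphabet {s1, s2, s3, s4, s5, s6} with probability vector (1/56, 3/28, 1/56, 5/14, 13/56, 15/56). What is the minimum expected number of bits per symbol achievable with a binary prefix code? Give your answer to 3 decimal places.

2.179 bits/symbol

Repeatedly combine the two least-probable nodes; the expected code length is the sum of the merged weights.
merge 1/56 + 1/56 → 1/28
merge 1/28 + 3/28 → 1/7
merge 1/7 + 13/56 → 3/8
merge 15/56 + 5/14 → 5/8
merge 3/8 + 5/8 → 1
L = 1/28 + 1/7 + 3/8 + 5/8 + 1 = 61/28 ≈ 2.179 bits/symbol.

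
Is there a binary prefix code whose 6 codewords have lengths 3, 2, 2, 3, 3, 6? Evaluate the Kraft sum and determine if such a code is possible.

0.890625; yes

With common denominator 2^6 = 64: Σ 2^(−ℓᵢ) = 8/64 + 16/64 + 16/64 + 8/64 + 8/64 + 1/64 = 57/64 = 0.890625.
Kraft's inequality requires Σ ≤ 1; here Σ = 0.890625 ≤ 1, so such a prefix code exists.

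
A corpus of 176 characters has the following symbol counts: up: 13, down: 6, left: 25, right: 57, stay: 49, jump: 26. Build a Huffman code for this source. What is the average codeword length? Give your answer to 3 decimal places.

Probabilities are the counts divided by 176.
Repeatedly combine the two least-probable nodes; the expected code length is the sum of the merged weights.
merge 3/88 + 13/176 → 19/176
merge 19/176 + 25/176 → 1/4
merge 13/88 + 1/4 → 35/88
merge 49/176 + 57/176 → 53/88
merge 35/88 + 53/88 → 1
L = 19/176 + 1/4 + 35/88 + 53/88 + 1 = 415/176 ≈ 2.358 bits/symbol.

2.358 bits/symbol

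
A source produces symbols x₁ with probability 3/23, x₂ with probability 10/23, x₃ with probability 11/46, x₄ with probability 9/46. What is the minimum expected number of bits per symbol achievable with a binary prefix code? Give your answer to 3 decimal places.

Repeatedly combine the two least-probable nodes; the expected code length is the sum of the merged weights.
merge 3/23 + 9/46 → 15/46
merge 11/46 + 15/46 → 13/23
merge 10/23 + 13/23 → 1
L = 15/46 + 13/23 + 1 = 87/46 ≈ 1.891 bits/symbol.

1.891 bits/symbol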